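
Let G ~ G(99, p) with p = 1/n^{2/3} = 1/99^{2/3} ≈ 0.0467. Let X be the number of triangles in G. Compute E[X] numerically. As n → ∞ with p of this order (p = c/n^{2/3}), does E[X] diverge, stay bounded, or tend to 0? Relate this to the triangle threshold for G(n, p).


Number of potential triangles: C(99, 3) = 156849.
Each occurs with probability p³ ≈ (0.0467)³ ≈ 1.02030e-04.
By linearity: E[X] = C(99, 3)·p³ ≈ 156849 · 1.02030e-04 ≈ 16.003.
Since α = 2/3 < 1, p = c/n^{2/3} ≫ 1/n is above the triangle threshold p ~ 1/n. Asymptotically E[X] ~ (c³/6)·n^{3(1−α)} = (1³/6)·n^{1} → ∞; triangles are abundant w.h.p.

E[X] ≈ 16.003; in regime p = Θ(1/n^{2/3}) E[X] diverges (above the triangle threshold p ~ 1/n).


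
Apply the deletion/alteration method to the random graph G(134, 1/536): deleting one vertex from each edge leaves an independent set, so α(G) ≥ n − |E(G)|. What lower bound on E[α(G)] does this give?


E[|E(G)|] = C(134, 2)·p = 8911 · (1/536) = 133/8.
E[α(G)] ≥ n − E[|E(G)|] = 134 − 133/8 = 939/8.
Numerically: ≈ 117.37500.
(This is only a lower bound; the true E[α(G)] may be larger.)

E[α(G)] ≥ 939/8 ≈ 117.37500.


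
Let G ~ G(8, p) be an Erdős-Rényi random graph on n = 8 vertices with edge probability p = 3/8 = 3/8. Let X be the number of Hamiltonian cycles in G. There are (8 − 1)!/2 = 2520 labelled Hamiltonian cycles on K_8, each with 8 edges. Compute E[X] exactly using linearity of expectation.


K_8 has (8 − 1)!/2 = 2520 labelled Hamiltonian cycles.
For each such Hamiltonian cycle H, let X_H = 1 if all 8 edges of H are present in G. Then P[X_H = 1] = p^{8} = (3/8)^{8} = 6561/16777216.
By linearity of expectation: E[X] = Σ_H E[X_H] = 2520 · p^{8} = 2520 · 6561/16777216 = 2066715/2097152.
Numerically: E[X] ≈ 0.985.

E[X] = 2520 · (3/8)^{8} = 2066715/2097152 ≈ 0.985.


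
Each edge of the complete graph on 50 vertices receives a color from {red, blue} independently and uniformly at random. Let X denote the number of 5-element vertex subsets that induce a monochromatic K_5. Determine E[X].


Let X = Σ_S X_S over the C(50, 5) = 2118760 subsets S of size 5, where X_S = 1 if the K_5 on S is monochromatic.
For a fixed S, the K_5 on S has C(5, 2) = 10 edges. P[all 10 edges red] = (1/2)^10, and likewise for blue, so P[monochromatic] = 2·(1/2)^10 = 2^{1 − 10} = 1/512.
Summing: E[X] = C(50, 5) · 2^{1 − 10} = 2118760 · 1/512 = 264845/64.
Numerically: E[X] ≈ 4138.203125.

E[X] = C(50,5)·2^(1−C(5,2)) = 264845/64 ≈ 4138.203125.


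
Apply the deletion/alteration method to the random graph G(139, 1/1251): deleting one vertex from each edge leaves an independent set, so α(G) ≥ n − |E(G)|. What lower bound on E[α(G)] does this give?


E[|E(G)|] = C(139, 2)·p = 9591 · (1/1251) = 23/3.
E[α(G)] ≥ n − E[|E(G)|] = 139 − 23/3 = 394/3.
Numerically: ≈ 131.3333.
(This is only a lower bound; the true E[α(G)] may be larger.)

E[α(G)] ≥ 394/3 ≈ 131.3333.


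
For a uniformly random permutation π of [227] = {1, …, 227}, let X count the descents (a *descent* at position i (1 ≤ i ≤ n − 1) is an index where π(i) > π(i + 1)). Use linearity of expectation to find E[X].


Write X = Σ X_I over i = 1, …, 226, with X_I the indicator of one descent.
There are 226 indicators.
For each fixed i, the pair (π(i), π(i+1)) is a uniformly random ordered pair of distinct values from {1, …, 227}; by symmetry P[π(i) > π(i+1)] = 1/2.
By linearity: E[X] = 226 · (1/2) = (227 − 1) · (1/2) = 113 ≈ 113.000.

E[X] = 113 = 113.000.


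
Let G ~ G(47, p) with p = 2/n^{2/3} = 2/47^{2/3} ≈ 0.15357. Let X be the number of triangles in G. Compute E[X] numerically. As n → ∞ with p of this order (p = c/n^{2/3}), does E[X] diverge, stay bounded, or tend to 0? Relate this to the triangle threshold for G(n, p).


Number of potential triangles: C(47, 3) = 16215.
Each occurs with probability p³ ≈ (0.15357)³ ≈ 3.6215482e-03.
By linearity: E[X] = C(47, 3)·p³ ≈ 16215 · 3.6215482e-03 ≈ 58.72340.
Since α = 2/3 < 1, p = c/n^{2/3} ≫ 1/n is above the triangle threshold p ~ 1/n. Asymptotically E[X] ~ (c³/6)·n^{3(1−α)} = (2³/6)·n^{1} → ∞; triangles are abundant w.h.p.

E[X] ≈ 58.72340; in regime p = Θ(1/n^{2/3}) E[X] diverges (above the triangle threshold p ~ 1/n).


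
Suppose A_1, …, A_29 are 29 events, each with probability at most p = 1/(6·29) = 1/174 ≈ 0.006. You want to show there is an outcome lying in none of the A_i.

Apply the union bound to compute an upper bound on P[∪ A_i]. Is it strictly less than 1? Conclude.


Union bound: P[∪_{i=1}^{29} A_i] ≤ Σ_i P[A_i] ≤ 29·p = 29·(1/174) = 1/6.
Numerically: 1/6 ≈ 0.167.
Is 1/6 < 1? YES.
Since P[∪ A_i] ≤ 1/6 < 1, the complement has P[∩ A_i^c] ≥ 1 − 1/6 = 5/6 > 0, so some outcome avoids every A_i.

29·p = 1/6 ≈ 0.167; existence CERTIFIED by the union bound.


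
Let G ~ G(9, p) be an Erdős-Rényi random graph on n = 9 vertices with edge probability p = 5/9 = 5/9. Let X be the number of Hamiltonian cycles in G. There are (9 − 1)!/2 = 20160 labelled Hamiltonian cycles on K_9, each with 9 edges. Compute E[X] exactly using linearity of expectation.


K_9 has (9 − 1)!/2 = 20160 labelled Hamiltonian cycles.
For each such Hamiltonian cycle H, let X_H = 1 if all 9 edges of H are present in G. Then P[X_H = 1] = p^{9} = (5/9)^{9} = 1953125/387420489.
By linearity of expectation: E[X] = Σ_H E[X_H] = 20160 · p^{9} = 20160 · 1953125/387420489 = 4375000000/43046721.
Numerically: E[X] ≈ 101.6.

E[X] = 20160 · (5/9)^{9} = 4375000000/43046721 ≈ 101.6.


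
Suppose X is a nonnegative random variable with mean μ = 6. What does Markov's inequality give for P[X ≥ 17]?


μ = E[X] = 6, a = 17.
Markov: P[X ≥ 17] ≤ μ/a = (6)/17 = 6/17.
Numerically: ≈ 0.35294.
(Since a = 17 > μ = 6.00000, the bound 6/17 is < 1 and informative.)

P[X ≥ 17] ≤ 6/17 ≈ 0.35294.


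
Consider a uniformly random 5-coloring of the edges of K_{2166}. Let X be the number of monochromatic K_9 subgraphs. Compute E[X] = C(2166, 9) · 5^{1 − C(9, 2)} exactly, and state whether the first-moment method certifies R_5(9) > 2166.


E[X] = C(2166, 9) · 5^{1 − 36} = 2844037944203015677277940 · 5^{−35} = 2844037944203015677277940/2910383045673370361328125.
As a reduced fraction: E[X] = 568807588840603135455588/582076609134674072265625 ≈ 0.977204.
Is E[X] < 1? YES.
Since E[X] < 1, there exists a 5-coloring of K_{2166} with no monochromatic K_9; hence R_5(9) > 2166.

E[X] = 568807588840603135455588/582076609134674072265625 ≈ 0.977204; E[X] < 1, so R_5(9) > 2166.


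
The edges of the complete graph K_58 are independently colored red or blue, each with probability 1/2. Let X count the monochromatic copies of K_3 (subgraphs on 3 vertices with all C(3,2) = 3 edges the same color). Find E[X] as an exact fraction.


Let X = Σ_S X_S over the C(58, 3) = 30856 subsets S of size 3, where X_S = 1 if the K_3 on S is monochromatic.
For a fixed S, the K_3 on S has C(3, 2) = 3 edges. P[all 3 edges red] = (1/2)^3, and likewise for blue, so P[monochromatic] = 2·(1/2)^3 = 2^{1 − 3} = 1/4.
By linearity: E[X] = C(58, 3) · 2^{1 − 3} = 30856 · 1/4 = 7714.
Numerically: E[X] ≈ 7714.000000.

E[X] = C(58,3)·2^(1−C(3,2)) = 7714 ≈ 7714.000000.


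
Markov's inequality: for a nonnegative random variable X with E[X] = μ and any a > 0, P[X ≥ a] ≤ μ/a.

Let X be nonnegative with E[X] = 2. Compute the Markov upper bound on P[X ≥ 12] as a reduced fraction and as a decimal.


μ = E[X] = 2, a = 12.
Markov: P[X ≥ 12] ≤ μ/a = (2)/12 = 1/6.
Numerically: ≈ 0.166667.
(Since a = 12 > μ = 2.000000, the bound 1/6 is < 1 and informative.)

P[X ≥ 12] ≤ 1/6 ≈ 0.166667.


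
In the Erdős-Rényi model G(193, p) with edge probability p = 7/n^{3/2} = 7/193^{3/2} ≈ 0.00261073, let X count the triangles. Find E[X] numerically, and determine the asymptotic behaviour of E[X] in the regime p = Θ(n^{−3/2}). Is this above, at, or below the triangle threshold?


Number of potential triangles: C(193, 3) = 1179616.
Each occurs with probability p³ ≈ (0.00261073)³ ≈ 1.77945180e-08.
By linearity: E[X] = C(193, 3)·p³ ≈ 1179616 · 1.77945180e-08 ≈ 0.020991.
Since α = 3/2 > 1, p = c/n^{3/2} = o(1/n) is below the triangle threshold p ~ 1/n. Asymptotically E[X] ~ (c³/6)·n^{3(1−α)} = (7³/6)·n^{-1.5} → 0, so by Markov's inequality G has no triangles w.h.p.

E[X] ≈ 0.020991; in regime p = Θ(1/n^{3/2}) E[X] tends to 0 (below the triangle threshold p ~ 1/n).


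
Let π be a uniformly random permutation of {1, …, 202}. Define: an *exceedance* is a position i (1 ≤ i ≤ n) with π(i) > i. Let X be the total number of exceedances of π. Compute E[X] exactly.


Write X = Σ_{i=1}^{202} X_i, where X_i = 1_{π(i) > i}.
For each fixed i, π(i) is uniform over {1, …, 202} (marginal of a uniform permutation), so P[π(i) > i] = (n − i)/n. Summing: Σ_{i=1}^{202} (n − i)/n = (0 + 1 + … + 201)/202 = 202(202 − 1)/(2·202) = (202 − 1)/2.
Hence E[X] = Σ_{i=1}^{202} (202 − i)/202 = 201/2 ≈ 100.5000.

E[X] = 201/2 = 100.5000.


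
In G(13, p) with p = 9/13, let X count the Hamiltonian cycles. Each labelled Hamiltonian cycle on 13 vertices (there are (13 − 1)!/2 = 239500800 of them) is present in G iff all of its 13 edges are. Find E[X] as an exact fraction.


K_13 has (13 − 1)!/2 = 239500800 labelled Hamiltonian cycles.
For each such Hamiltonian cycle H, let X_H = 1 if all 13 edges of H are present in G. Then P[X_H = 1] = p^{13} = (9/13)^{13} = 2541865828329/302875106592253.
By linearity of expectation: E[X] = Σ_H E[X_H] = 239500800 · p^{13} = 239500800 · 2541865828329/302875106592253 = 608778899377458163200/302875106592253.
Numerically: E[X] ≈ 2.01e+06.

E[X] = 239500800 · (9/13)^{13} = 608778899377458163200/302875106592253 ≈ 2.01e+06.


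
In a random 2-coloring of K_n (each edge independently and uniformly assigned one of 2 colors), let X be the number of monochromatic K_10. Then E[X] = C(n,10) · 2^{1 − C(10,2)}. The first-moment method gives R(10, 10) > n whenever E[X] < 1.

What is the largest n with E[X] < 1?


We need C(n, 10) · 2^{1 − 45} < 1, i.e. C(n, 10) < 2^{45 − 1} = 17592186044416.
Check values of n near the boundary:
  n = 98: C(98, 10) = 14005614014756; 14005614014756 < 17592186044416? YES
  n = 99: C(99, 10) = 15579278510796; 15579278510796 < 17592186044416? YES
  n = 100: C(100, 10) = 17310309456440; 17310309456440 < 17592186044416? YES
  n = 101: C(101, 10) = 19212541264840; 19212541264840 < 17592186044416? NO
The largest n with C(n, 10) < 17592186044416 is n = 100 (where E[X] = 2163788682055/2199023255552 ≈ 0.984). Hence R(10, 10) > 100, i.e. R(10, 10) ≥ 101.

Largest n = 100; hence R(10, 10) > 100.


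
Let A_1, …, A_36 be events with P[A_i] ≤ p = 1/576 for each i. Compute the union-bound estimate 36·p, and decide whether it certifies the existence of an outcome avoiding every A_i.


Union bound: P[∪_{i=1}^{36} A_i] ≤ Σ_i P[A_i] ≤ 36·p = 36·(1/576) = 1/16.
Numerically: 1/16 ≈ 0.062.
Is 1/16 < 1? YES.
Since P[∪ A_i] ≤ 1/16 < 1, the complement has P[∩ A_i^c] ≥ 1 − 1/16 = 15/16 > 0, so some outcome avoids every A_i.

36·p = 1/16 ≈ 0.062; existence CERTIFIED by the union bound.


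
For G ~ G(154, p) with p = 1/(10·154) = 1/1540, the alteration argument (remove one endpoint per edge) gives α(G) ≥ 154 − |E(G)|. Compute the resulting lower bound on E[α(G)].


E[|E(G)|] = C(154, 2)·p = 11781 · (1/1540) = 153/20.
E[α(G)] ≥ n − E[|E(G)|] = 154 − 153/20 = 2927/20.
Numerically: ≈ 146.350000.
(This is only a lower bound; the true E[α(G)] may be larger.)

E[α(G)] ≥ 2927/20 ≈ 146.350000.


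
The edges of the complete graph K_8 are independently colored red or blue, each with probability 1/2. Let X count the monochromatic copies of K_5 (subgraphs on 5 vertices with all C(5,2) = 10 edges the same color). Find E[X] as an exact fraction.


Let X = Σ_S X_S over the C(8, 5) = 56 subsets S of size 5, where X_S = 1 if the K_5 on S is monochromatic.
For a fixed S, the K_5 on S has C(5, 2) = 10 edges. P[all 10 edges red] = (1/2)^10, and likewise for blue, so P[monochromatic] = 2·(1/2)^10 = 2^{1 − 10} = 1/512.
By linearity of expectation: E[X] = C(8, 5) · 2^{1 − 10} = 56 · 1/512 = 7/64.
Numerically: E[X] ≈ 0.109375.

E[X] = C(8,5)·2^(1−C(5,2)) = 7/64 ≈ 0.109375.


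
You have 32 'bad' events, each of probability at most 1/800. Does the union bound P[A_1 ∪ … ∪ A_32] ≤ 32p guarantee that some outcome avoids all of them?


Union bound: P[∪_{i=1}^{32} A_i] ≤ Σ_i P[A_i] ≤ 32·p = 32·(1/800) = 1/25.
Numerically: 1/25 ≈ 0.040.
Is 1/25 < 1? YES.
Since P[∪ A_i] ≤ 1/25 < 1, the complement has P[∩ A_i^c] ≥ 1 − 1/25 = 24/25 > 0, so some outcome avoids every A_i.

32·p = 1/25 ≈ 0.040; existence CERTIFIED by the union bound.


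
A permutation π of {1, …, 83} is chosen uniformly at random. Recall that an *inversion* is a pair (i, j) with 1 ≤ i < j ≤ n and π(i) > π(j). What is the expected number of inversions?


Write X = Σ X_I over the C(83, 2) = 3403 pairs i < j, with X_I the indicator of one inversion.
There are 3403 indicators.
For each fixed pair i < j, the values π(i) and π(j) are two distinct elements of {1, …, 83} in uniformly random order; by symmetry P[π(i) > π(j)] = 1/2.
By linearity: E[X] = 3403 · (1/2) = C(83, 2) · (1/2) = 3403/2 = 3403/2 ≈ 1701.5000.

E[X] = 3403/2 = 1701.5000.


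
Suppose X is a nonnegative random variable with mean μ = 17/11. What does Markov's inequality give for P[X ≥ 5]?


μ = E[X] = 17/11, a = 5.
Markov: P[X ≥ 5] ≤ μ/a = (17/11)/5 = 17/55.
Numerically: ≈ 0.309.
(Since a = 5 > μ = 1.545, the bound 17/55 is < 1 and informative.)

P[X ≥ 5] ≤ 17/55 ≈ 0.309.


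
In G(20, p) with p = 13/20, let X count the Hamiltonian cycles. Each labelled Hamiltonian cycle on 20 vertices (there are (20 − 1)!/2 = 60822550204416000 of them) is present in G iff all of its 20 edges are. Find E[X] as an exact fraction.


K_20 has (20 − 1)!/2 = 60822550204416000 labelled Hamiltonian cycles.
For each such Hamiltonian cycle H, let X_H = 1 if all 20 edges of H are present in G. Then P[X_H = 1] = p^{20} = (13/20)^{20} = 19004963774880799438801/104857600000000000000000000.
By linearity of expectation: E[X] = Σ_H E[X_H] = 60822550204416000 · p^{20} = 60822550204416000 · 19004963774880799438801/104857600000000000000000000 = 282209561360057334695429506990221/25600000000000000000.
Numerically: E[X] ≈ 1.1e+13.

E[X] = 60822550204416000 · (13/20)^{20} = 282209561360057334695429506990221/25600000000000000000 ≈ 1.1e+13.


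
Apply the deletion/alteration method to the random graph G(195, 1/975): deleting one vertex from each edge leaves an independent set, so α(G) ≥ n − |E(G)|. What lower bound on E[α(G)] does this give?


E[|E(G)|] = C(195, 2)·p = 18915 · (1/975) = 97/5.
E[α(G)] ≥ n − E[|E(G)|] = 195 − 97/5 = 878/5.
Numerically: ≈ 175.6000.
(This is only a lower bound; the true E[α(G)] may be larger.)

E[α(G)] ≥ 878/5 ≈ 175.6000.


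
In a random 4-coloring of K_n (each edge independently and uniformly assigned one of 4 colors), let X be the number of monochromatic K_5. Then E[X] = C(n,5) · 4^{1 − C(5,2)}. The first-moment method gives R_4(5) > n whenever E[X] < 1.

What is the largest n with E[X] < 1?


We need C(n, 5) · 4^{1 − 10} < 1, i.e. C(n, 5) < 4^{10 − 1} = 262144.
Check values of n near the boundary:
  n = 31: C(31, 5) = 169911; 169911 < 262144? YES
  n = 32: C(32, 5) = 201376; 201376 < 262144? YES
  n = 33: C(33, 5) = 237336; 237336 < 262144? YES
  n = 34: C(34, 5) = 278256; 278256 < 262144? NO
The largest n with C(n, 5) < 262144 is n = 33 (where E[X] = 29667/32768 ≈ 0.90536). Hence R_4(5) > 33, i.e. R_4(5) ≥ 34.

Largest n = 33; hence R_4(5) > 33.


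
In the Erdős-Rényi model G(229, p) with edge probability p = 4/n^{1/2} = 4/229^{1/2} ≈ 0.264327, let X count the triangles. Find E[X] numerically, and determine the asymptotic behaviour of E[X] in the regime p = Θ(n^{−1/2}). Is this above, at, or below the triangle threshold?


Number of potential triangles: C(229, 3) = 1975354.
Each occurs with probability p³ ≈ (0.264327)³ ≈ 1.84682928e-02.
By linearity: E[X] = C(229, 3)·p³ ≈ 1975354 · 1.84682928e-02 ≈ 36481.415984.
Since α = 1/2 < 1, p = c/n^{1/2} ≫ 1/n is above the triangle threshold p ~ 1/n. Asymptotically E[X] ~ (c³/6)·n^{3(1−α)} = (4³/6)·n^{1.5} → ∞; triangles are abundant w.h.p.

E[X] ≈ 36481.415984; in regime p = Θ(1/n^{1/2}) E[X] diverges (above the triangle threshold p ~ 1/n).


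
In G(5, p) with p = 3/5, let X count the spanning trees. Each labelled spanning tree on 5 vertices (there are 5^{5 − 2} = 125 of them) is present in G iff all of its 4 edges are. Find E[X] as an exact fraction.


K_5 has 5^{5 − 2} = 125 labelled spanning trees.
For each such spanning tree H, let X_H = 1 if all 4 edges of H are present in G. Then P[X_H = 1] = p^{4} = (3/5)^{4} = 81/625.
By linearity: E[X] = Σ_H E[X_H] = 125 · p^{4} = 125 · 81/625 = 81/5.
Numerically: E[X] ≈ 16.2.

E[X] = 125 · (3/5)^{4} = 81/5 ≈ 16.2.


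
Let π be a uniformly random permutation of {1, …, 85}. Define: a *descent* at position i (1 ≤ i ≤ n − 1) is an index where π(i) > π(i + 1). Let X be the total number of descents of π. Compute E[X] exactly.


Write X = Σ X_I over i = 1, …, 84, with X_I the indicator of one descent.
There are 84 indicators.
For each fixed i, the pair (π(i), π(i+1)) is a uniformly random ordered pair of distinct values from {1, …, 85}; by symmetry P[π(i) > π(i+1)] = 1/2.
By linearity: E[X] = 84 · (1/2) = (85 − 1) · (1/2) = 42 ≈ 42.000000.

E[X] = 42 = 42.000000.


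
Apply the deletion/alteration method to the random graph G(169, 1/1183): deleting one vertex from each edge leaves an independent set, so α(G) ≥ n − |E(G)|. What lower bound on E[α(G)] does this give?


E[|E(G)|] = C(169, 2)·p = 14196 · (1/1183) = 12.
E[α(G)] ≥ n − E[|E(G)|] = 169 − 12 = 157.
Numerically: ≈ 157.0000.
(This is only a lower bound; the true E[α(G)] may be larger.)

E[α(G)] ≥ 157 ≈ 157.0000.


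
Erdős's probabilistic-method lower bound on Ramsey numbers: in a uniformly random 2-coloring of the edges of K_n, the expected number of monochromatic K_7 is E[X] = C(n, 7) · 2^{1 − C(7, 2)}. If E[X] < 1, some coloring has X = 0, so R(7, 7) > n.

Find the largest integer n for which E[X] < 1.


We need C(n, 7) · 2^{1 − 21} < 1, i.e. C(n, 7) < 2^{21 − 1} = 1048576.
Check values of n near the boundary:
  n = 24: C(24, 7) = 346104; 346104 < 1048576? YES
  n = 25: C(25, 7) = 480700; 480700 < 1048576? YES
  n = 26: C(26, 7) = 657800; 657800 < 1048576? YES
  n = 27: C(27, 7) = 888030; 888030 < 1048576? YES
  n = 28: C(28, 7) = 1184040; 1184040 < 1048576? NO
  n = 29: C(29, 7) = 1560780; 1560780 < 1048576? NO
The largest n with C(n, 7) < 1048576 is n = 27 (where E[X] = 444015/524288 ≈ 0.8469). Hence R(7, 7) > 27, i.e. R(7, 7) ≥ 28.

Largest n = 27; hence R(7, 7) > 27.


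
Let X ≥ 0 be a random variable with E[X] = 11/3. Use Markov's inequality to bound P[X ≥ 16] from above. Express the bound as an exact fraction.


μ = E[X] = 11/3, a = 16.
Markov: P[X ≥ 16] ≤ μ/a = (11/3)/16 = 11/48.
Numerically: ≈ 0.229.
(Since a = 16 > μ = 3.667, the bound 11/48 is < 1 and informative.)

P[X ≥ 16] ≤ 11/48 ≈ 0.229.


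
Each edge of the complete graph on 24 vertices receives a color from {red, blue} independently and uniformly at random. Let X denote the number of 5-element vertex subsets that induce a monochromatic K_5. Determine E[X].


Let X = Σ_S X_S over the C(24, 5) = 42504 subsets S of size 5, where X_S = 1 if the K_5 on S is monochromatic.
For a fixed S, the K_5 on S has C(5, 2) = 10 edges. P[all 10 edges red] = (1/2)^10, and likewise for blue, so P[monochromatic] = 2·(1/2)^10 = 2^{1 − 10} = 1/512.
By linearity of expectation: E[X] = C(24, 5) · 2^{1 − 10} = 42504 · 1/512 = 5313/64.
Numerically: E[X] ≈ 83.01562.

E[X] = C(24,5)·2^(1−C(5,2)) = 5313/64 ≈ 83.01562.


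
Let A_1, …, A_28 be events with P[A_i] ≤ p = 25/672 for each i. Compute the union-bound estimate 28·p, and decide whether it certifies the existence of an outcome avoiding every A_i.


Union bound: P[∪_{i=1}^{28} A_i] ≤ Σ_i P[A_i] ≤ 28·p = 28·(25/672) = 25/24.
Numerically: 25/24 ≈ 1.04167.
Is 25/24 < 1? NO.
Since the bound 25/24 is ≥ 1, the union bound is uninformative here; it does NOT by itself certify existence.

28·p = 25/24 ≈ 1.04167; existence NOT certified by the union bound.


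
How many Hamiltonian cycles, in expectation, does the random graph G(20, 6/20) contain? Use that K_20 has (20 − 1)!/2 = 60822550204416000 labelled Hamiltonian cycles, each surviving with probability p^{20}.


K_20 has (20 − 1)!/2 = 60822550204416000 labelled Hamiltonian cycles.
For each such Hamiltonian cycle H, let X_H = 1 if all 20 edges of H are present in G. Then P[X_H = 1] = p^{20} = (3/10)^{20} = 3486784401/100000000000000000000.
By linearity: E[X] = Σ_H E[X_H] = 60822550204416000 · p^{20} = 60822550204416000 · 3486784401/100000000000000000000 = 51776152168407487821/24414062500000.
Numerically: E[X] ≈ 2.121e+06.

E[X] = 60822550204416000 · (3/10)^{20} = 51776152168407487821/24414062500000 ≈ 2.121e+06.


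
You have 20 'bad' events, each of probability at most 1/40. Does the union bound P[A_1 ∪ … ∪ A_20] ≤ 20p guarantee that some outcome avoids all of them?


Union bound: P[∪_{i=1}^{20} A_i] ≤ Σ_i P[A_i] ≤ 20·p = 20·(1/40) = 1/2.
Numerically: 1/2 ≈ 0.500.
Is 1/2 < 1? YES.
Since P[∪ A_i] ≤ 1/2 < 1, the complement has P[∩ A_i^c] ≥ 1 − 1/2 = 1/2 > 0, so some outcome avoids every A_i.

20·p = 1/2 ≈ 0.500; existence CERTIFIED by the union bound.


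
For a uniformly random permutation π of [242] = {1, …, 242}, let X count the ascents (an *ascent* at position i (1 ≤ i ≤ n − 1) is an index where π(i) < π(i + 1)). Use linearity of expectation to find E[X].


Write X = Σ X_I over i = 1, …, 241, with X_I the indicator of one ascent.
There are 241 indicators.
For each fixed i, the pair (π(i), π(i+1)) is a uniformly random ordered pair of distinct values from {1, …, 242}; by symmetry P[π(i) < π(i+1)] = 1/2.
By linearity: E[X] = 241 · (1/2) = (242 − 1) · (1/2) = 241/2 ≈ 120.500000.

E[X] = 241/2 = 120.500000.


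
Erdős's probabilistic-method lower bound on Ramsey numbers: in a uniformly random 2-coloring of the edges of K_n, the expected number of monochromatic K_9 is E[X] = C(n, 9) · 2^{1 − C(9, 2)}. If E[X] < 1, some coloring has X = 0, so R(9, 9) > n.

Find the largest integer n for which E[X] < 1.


We need C(n, 9) · 2^{1 − 36} < 1, i.e. C(n, 9) < 2^{36 − 1} = 34359738368.
Check values of n near the boundary:
  n = 62: C(62, 9) = 20286591270; 20286591270 < 34359738368? YES
  n = 63: C(63, 9) = 23667689815; 23667689815 < 34359738368? YES
  n = 64: C(64, 9) = 27540584512; 27540584512 < 34359738368? YES
  n = 65: C(65, 9) = 31966749880; 31966749880 < 34359738368? YES
  n = 66: C(66, 9) = 37014131440; 37014131440 < 34359738368? NO
The largest n with C(n, 9) < 34359738368 is n = 65 (where E[X] = 3995843735/4294967296 ≈ 0.93035). Hence R(9, 9) > 65, i.e. R(9, 9) ≥ 66.

Largest n = 65; hence R(9, 9) > 65.


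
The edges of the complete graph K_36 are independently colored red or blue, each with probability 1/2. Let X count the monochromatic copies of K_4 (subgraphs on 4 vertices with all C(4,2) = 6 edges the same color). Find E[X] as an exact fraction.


Let X = Σ_S X_S over the C(36, 4) = 58905 subsets S of size 4, where X_S = 1 if the K_4 on S is monochromatic.
For a fixed S, the K_4 on S has C(4, 2) = 6 edges. P[all 6 edges red] = (1/2)^6, and likewise for blue, so P[monochromatic] = 2·(1/2)^6 = 2^{1 − 6} = 1/32.
By linearity: E[X] = C(36, 4) · 2^{1 − 6} = 58905 · 1/32 = 58905/32.
Numerically: E[X] ≈ 1840.7812.

E[X] = C(36,4)·2^(1−C(4,2)) = 58905/32 ≈ 1840.7812.


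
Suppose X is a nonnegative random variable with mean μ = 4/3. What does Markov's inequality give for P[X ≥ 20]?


μ = E[X] = 4/3, a = 20.
Markov: P[X ≥ 20] ≤ μ/a = (4/3)/20 = 1/15.
Numerically: ≈ 0.067.
(Since a = 20 > μ = 1.333, the bound 1/15 is < 1 and informative.)

P[X ≥ 20] ≤ 1/15 ≈ 0.067.


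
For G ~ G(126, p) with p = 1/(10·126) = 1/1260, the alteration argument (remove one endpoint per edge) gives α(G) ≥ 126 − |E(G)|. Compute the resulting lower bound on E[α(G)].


E[|E(G)|] = C(126, 2)·p = 7875 · (1/1260) = 25/4.
E[α(G)] ≥ n − E[|E(G)|] = 126 − 25/4 = 479/4.
Numerically: ≈ 119.750000.
(This is only a lower bound; the true E[α(G)] may be larger.)

E[α(G)] ≥ 479/4 ≈ 119.750000.


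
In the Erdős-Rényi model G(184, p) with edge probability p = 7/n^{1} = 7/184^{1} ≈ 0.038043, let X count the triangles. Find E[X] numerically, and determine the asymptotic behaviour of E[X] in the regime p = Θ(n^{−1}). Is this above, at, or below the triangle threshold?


Number of potential triangles: C(184, 3) = 1021384.
Each occurs with probability p³ ≈ (0.038043)³ ≈ 5.5060563e-05.
By linearity: E[X] = C(184, 3)·p³ ≈ 1021384 · 5.5060563e-05 ≈ 56.23798.
Here α = 1, so p = 7/n is exactly at the triangle threshold p ~ 1/n. Asymptotically E[X] → c³/6 = 7³/6 = 343/6 ≈ 57.16667, a bounded constant. In this regime the triangle count is asymptotically Poisson(c³/6).

E[X] ≈ 56.23798; in regime p = Θ(1/n^{1}) E[X] stays bounded (at the triangle threshold p ~ 1/n).


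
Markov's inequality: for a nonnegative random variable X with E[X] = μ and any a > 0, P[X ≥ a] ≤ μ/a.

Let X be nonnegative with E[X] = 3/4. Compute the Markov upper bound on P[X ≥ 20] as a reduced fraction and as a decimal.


μ = E[X] = 3/4, a = 20.
Markov: P[X ≥ 20] ≤ μ/a = (3/4)/20 = 3/80.
Numerically: ≈ 0.0375.
(Since a = 20 > μ = 0.7500, the bound 3/80 is < 1 and informative.)

P[X ≥ 20] ≤ 3/80 ≈ 0.0375.


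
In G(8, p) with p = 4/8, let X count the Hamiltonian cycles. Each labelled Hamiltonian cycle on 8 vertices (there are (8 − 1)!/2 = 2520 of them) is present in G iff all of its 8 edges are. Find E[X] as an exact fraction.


K_8 has (8 − 1)!/2 = 2520 labelled Hamiltonian cycles.
For each such Hamiltonian cycle H, let X_H = 1 if all 8 edges of H are present in G. Then P[X_H = 1] = p^{8} = (1/2)^{8} = 1/256.
By linearity of expectation: E[X] = Σ_H E[X_H] = 2520 · p^{8} = 2520 · 1/256 = 315/32.
Numerically: E[X] ≈ 9.8438.

E[X] = 2520 · (1/2)^{8} = 315/32 ≈ 9.8438.


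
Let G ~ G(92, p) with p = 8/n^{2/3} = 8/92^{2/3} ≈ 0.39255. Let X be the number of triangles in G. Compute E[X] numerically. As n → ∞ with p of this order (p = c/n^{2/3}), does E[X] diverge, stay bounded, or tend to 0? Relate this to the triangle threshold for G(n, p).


Number of potential triangles: C(92, 3) = 125580.
Each occurs with probability p³ ≈ (0.39255)³ ≈ 6.0491493e-02.
By linearity: E[X] = C(92, 3)·p³ ≈ 125580 · 6.0491493e-02 ≈ 7596.52174.
Since α = 2/3 < 1, p = c/n^{2/3} ≫ 1/n is above the triangle threshold p ~ 1/n. Asymptotically E[X] ~ (c³/6)·n^{3(1−α)} = (8³/6)·n^{1} → ∞; triangles are abundant w.h.p.

E[X] ≈ 7596.52174; in regime p = Θ(1/n^{2/3}) E[X] diverges (above the triangle threshold p ~ 1/n).


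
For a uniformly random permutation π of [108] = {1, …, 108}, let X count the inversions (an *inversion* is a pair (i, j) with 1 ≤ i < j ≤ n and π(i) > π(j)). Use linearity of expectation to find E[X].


Write X = Σ X_I over the C(108, 2) = 5778 pairs i < j, with X_I the indicator of one inversion.
There are 5778 indicators.
For each fixed pair i < j, the values π(i) and π(j) are two distinct elements of {1, …, 108} in uniformly random order; by symmetry P[π(i) > π(j)] = 1/2.
By linearity: E[X] = 5778 · (1/2) = C(108, 2) · (1/2) = 5778/2 = 2889 ≈ 2889.000000.

E[X] = 2889 = 2889.000000.


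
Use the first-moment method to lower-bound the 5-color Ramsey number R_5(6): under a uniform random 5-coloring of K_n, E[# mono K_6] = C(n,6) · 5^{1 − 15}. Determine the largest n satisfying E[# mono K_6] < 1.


We need C(n, 6) · 5^{1 − 15} < 1, i.e. C(n, 6) < 5^{15 − 1} = 6103515625.
Check values of n near the boundary:
  n = 129: C(129, 6) = 5688177600; 5688177600 < 6103515625? YES
  n = 130: C(130, 6) = 5963412000; 5963412000 < 6103515625? YES
  n = 131: C(131, 6) = 6249655776; 6249655776 < 6103515625? NO
  n = 132: C(132, 6) = 6547258432; 6547258432 < 6103515625? NO
  n = 133: C(133, 6) = 6856577728; 6856577728 < 6103515625? NO
The largest n with C(n, 6) < 6103515625 is n = 130 (where E[X] = 47707296/48828125 ≈ 0.977). Hence R_5(6) > 130, i.e. R_5(6) ≥ 131.

Largest n = 130; hence R_5(6) > 130.


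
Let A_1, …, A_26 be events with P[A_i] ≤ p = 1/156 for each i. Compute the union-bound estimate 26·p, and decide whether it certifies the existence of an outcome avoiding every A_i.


Union bound: P[∪_{i=1}^{26} A_i] ≤ Σ_i P[A_i] ≤ 26·p = 26·(1/156) = 1/6.
Numerically: 1/6 ≈ 0.167.
Is 1/6 < 1? YES.
Since P[∪ A_i] ≤ 1/6 < 1, the complement has P[∩ A_i^c] ≥ 1 − 1/6 = 5/6 > 0, so some outcome avoids every A_i.

26·p = 1/6 ≈ 0.167; existence CERTIFIED by the union bound.


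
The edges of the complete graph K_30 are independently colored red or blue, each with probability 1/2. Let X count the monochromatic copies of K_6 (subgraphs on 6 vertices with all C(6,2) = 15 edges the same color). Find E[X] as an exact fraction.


Let X = Σ_S X_S over the C(30, 6) = 593775 subsets S of size 6, where X_S = 1 if the K_6 on S is monochromatic.
For a fixed S, the K_6 on S has C(6, 2) = 15 edges. P[all 15 edges red] = (1/2)^15, and likewise for blue, so P[monochromatic] = 2·(1/2)^15 = 2^{1 − 15} = 1/16384.
Summing: E[X] = C(30, 6) · 2^{1 − 15} = 593775 · 1/16384 = 593775/16384.
Numerically: E[X] ≈ 36.241150.

E[X] = C(30,6)·2^(1−C(6,2)) = 593775/16384 ≈ 36.241150.


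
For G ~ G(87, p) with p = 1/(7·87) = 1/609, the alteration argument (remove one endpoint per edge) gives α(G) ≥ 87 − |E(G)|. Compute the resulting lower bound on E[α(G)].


E[|E(G)|] = C(87, 2)·p = 3741 · (1/609) = 43/7.
E[α(G)] ≥ n − E[|E(G)|] = 87 − 43/7 = 566/7.
Numerically: ≈ 80.857.
(This is only a lower bound; the true E[α(G)] may be larger.)

E[α(G)] ≥ 566/7 ≈ 80.857.


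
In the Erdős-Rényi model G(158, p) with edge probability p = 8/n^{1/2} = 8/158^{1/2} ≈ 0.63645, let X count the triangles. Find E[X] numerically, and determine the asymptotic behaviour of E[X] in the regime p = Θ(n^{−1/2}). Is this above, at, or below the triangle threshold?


Number of potential triangles: C(158, 3) = 644956.
Each occurs with probability p³ ≈ (0.63645)³ ≈ 2.5780084e-01.
By linearity: E[X] = C(158, 3)·p³ ≈ 644956 · 2.5780084e-01 ≈ 166270.19950.
Since α = 1/2 < 1, p = c/n^{1/2} ≫ 1/n is above the triangle threshold p ~ 1/n. Asymptotically E[X] ~ (c³/6)·n^{3(1−α)} = (8³/6)·n^{1.5} → ∞; triangles are abundant w.h.p.

E[X] ≈ 166270.19950; in regime p = Θ(1/n^{1/2}) E[X] diverges (above the triangle threshold p ~ 1/n).


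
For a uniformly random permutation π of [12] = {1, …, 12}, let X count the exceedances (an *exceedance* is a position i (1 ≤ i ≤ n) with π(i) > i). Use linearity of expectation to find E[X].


Write X = Σ_{i=1}^{12} X_i, where X_i = 1_{π(i) > i}.
For each fixed i, π(i) is uniform over {1, …, 12} (marginal of a uniform permutation), so P[π(i) > i] = (n − i)/n. Summing: Σ_{i=1}^{12} (n − i)/n = (0 + 1 + … + 11)/12 = 12(12 − 1)/(2·12) = (12 − 1)/2.
Hence E[X] = Σ_{i=1}^{12} (12 − i)/12 = 11/2 ≈ 5.50000.

E[X] = 11/2 = 5.50000.


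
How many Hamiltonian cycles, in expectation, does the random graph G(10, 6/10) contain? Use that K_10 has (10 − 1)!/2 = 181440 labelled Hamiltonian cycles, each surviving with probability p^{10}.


K_10 has (10 − 1)!/2 = 181440 labelled Hamiltonian cycles.
For each such Hamiltonian cycle H, let X_H = 1 if all 10 edges of H are present in G. Then P[X_H = 1] = p^{10} = (3/5)^{10} = 59049/9765625.
Summing the indicators: E[X] = Σ_H E[X_H] = 181440 · p^{10} = 181440 · 59049/9765625 = 2142770112/1953125.
Numerically: E[X] ≈ 1.1e+03.

E[X] = 181440 · (3/5)^{10} = 2142770112/1953125 ≈ 1.1e+03.


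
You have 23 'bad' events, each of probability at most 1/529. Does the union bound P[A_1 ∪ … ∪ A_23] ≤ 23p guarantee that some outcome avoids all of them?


Union bound: P[∪_{i=1}^{23} A_i] ≤ Σ_i P[A_i] ≤ 23·p = 23·(1/529) = 1/23.
Numerically: 1/23 ≈ 0.043.
Is 1/23 < 1? YES.
Since P[∪ A_i] ≤ 1/23 < 1, the complement has P[∩ A_i^c] ≥ 1 − 1/23 = 22/23 > 0, so some outcome avoids every A_i.

23·p = 1/23 ≈ 0.043; existence CERTIFIED by the union bound.


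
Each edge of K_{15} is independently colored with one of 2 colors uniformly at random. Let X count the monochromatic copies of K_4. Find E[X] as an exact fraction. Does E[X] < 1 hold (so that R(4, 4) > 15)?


E[X] = C(15, 4) · 2^{1 − 6} = 1365 · 2^{−5} = 1365/32.
As a reduced fraction: E[X] = 1365/32 ≈ 42.656.
Is E[X] < 1? NO.
Since E[X] ≥ 1, the first-moment bound is inconclusive at n = 15; it does NOT by itself certify R(4, 4) > 15.

E[X] = 1365/32 ≈ 42.656; E[X] ≥ 1; first-moment method inconclusive here.


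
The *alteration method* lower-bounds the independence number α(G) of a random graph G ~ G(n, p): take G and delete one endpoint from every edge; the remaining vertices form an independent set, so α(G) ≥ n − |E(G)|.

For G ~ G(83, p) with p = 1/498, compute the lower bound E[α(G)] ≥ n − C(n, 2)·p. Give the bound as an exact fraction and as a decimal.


E[|E(G)|] = C(83, 2)·p = 3403 · (1/498) = 41/6.
E[α(G)] ≥ n − E[|E(G)|] = 83 − 41/6 = 457/6.
Numerically: ≈ 76.16667.
(This is only a lower bound; the true E[α(G)] may be larger.)

E[α(G)] ≥ 457/6 ≈ 76.16667.


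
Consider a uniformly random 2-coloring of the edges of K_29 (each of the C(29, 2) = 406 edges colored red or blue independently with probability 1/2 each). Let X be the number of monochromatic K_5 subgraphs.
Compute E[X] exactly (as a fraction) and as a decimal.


Let X = Σ_S X_S over the C(29, 5) = 118755 subsets S of size 5, where X_S = 1 if the K_5 on S is monochromatic.
For a fixed S, the K_5 on S has C(5, 2) = 10 edges. P[all 10 edges red] = (1/2)^10, and likewise for blue, so P[monochromatic] = 2·(1/2)^10 = 2^{1 − 10} = 1/512.
Summing: E[X] = C(29, 5) · 2^{1 − 10} = 118755 · 1/512 = 118755/512.
Numerically: E[X] ≈ 231.943359.

E[X] = C(29,5)·2^(1−C(5,2)) = 118755/512 ≈ 231.943359.


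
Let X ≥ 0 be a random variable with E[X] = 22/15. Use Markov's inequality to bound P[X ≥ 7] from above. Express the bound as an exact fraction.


μ = E[X] = 22/15, a = 7.
Markov: P[X ≥ 7] ≤ μ/a = (22/15)/7 = 22/105.
Numerically: ≈ 0.20952.
(Since a = 7 > μ = 1.46667, the bound 22/105 is < 1 and informative.)

P[X ≥ 7] ≤ 22/105 ≈ 0.20952.


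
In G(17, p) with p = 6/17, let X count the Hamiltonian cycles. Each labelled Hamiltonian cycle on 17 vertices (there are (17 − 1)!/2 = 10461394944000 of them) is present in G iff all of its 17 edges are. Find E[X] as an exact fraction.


K_17 has (17 − 1)!/2 = 10461394944000 labelled Hamiltonian cycles.
For each such Hamiltonian cycle H, let X_H = 1 if all 17 edges of H are present in G. Then P[X_H = 1] = p^{17} = (6/17)^{17} = 16926659444736/827240261886336764177.
By linearity: E[X] = Σ_H E[X_H] = 10461394944000 · p^{17} = 10461394944000 · 16926659444736/827240261886336764177 = 177076469533971037814784000/827240261886336764177.
Numerically: E[X] ≈ 2.14e+05.

E[X] = 10461394944000 · (6/17)^{17} = 177076469533971037814784000/827240261886336764177 ≈ 2.14e+05.


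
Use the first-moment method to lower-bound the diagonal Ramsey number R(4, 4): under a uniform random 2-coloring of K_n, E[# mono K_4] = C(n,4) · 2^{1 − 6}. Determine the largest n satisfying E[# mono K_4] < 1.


We need C(n, 4) · 2^{1 − 6} < 1, i.e. C(n, 4) < 2^{6 − 1} = 32.
Check values of n near the boundary:
  n = 4: C(4, 4) = 1; 1 < 32? YES
  n = 5: C(5, 4) = 5; 5 < 32? YES
  n = 6: C(6, 4) = 15; 15 < 32? YES
  n = 7: C(7, 4) = 35; 35 < 32? NO
  n = 8: C(8, 4) = 70; 70 < 32? NO
  n = 9: C(9, 4) = 126; 126 < 32? NO
The largest n with C(n, 4) < 32 is n = 6 (where E[X] = 15/32 ≈ 0.46875). Hence R(4, 4) > 6, i.e. R(4, 4) ≥ 7.

Largest n = 6; hence R(4, 4) > 6.


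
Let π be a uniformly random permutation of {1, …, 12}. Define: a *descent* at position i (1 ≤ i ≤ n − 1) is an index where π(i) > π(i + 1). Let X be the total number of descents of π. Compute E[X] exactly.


Write X = Σ X_I over i = 1, …, 11, with X_I the indicator of one descent.
There are 11 indicators.
For each fixed i, the pair (π(i), π(i+1)) is a uniformly random ordered pair of distinct values from {1, …, 12}; by symmetry P[π(i) > π(i+1)] = 1/2.
By linearity: E[X] = 11 · (1/2) = (12 − 1) · (1/2) = 11/2 ≈ 5.5000.

E[X] = 11/2 = 5.5000.


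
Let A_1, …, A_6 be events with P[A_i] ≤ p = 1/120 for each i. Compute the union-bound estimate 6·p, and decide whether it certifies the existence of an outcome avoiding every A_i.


Union bound: P[∪_{i=1}^{6} A_i] ≤ Σ_i P[A_i] ≤ 6·p = 6·(1/120) = 1/20.
Numerically: 1/20 ≈ 0.050000.
Is 1/20 < 1? YES.
Since P[∪ A_i] ≤ 1/20 < 1, the complement has P[∩ A_i^c] ≥ 1 − 1/20 = 19/20 > 0, so some outcome avoids every A_i.

6·p = 1/20 ≈ 0.050000; existence CERTIFIED by the union bound.


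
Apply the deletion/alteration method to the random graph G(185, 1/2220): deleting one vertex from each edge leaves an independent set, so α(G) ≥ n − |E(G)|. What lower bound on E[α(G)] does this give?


E[|E(G)|] = C(185, 2)·p = 17020 · (1/2220) = 23/3.
E[α(G)] ≥ n − E[|E(G)|] = 185 − 23/3 = 532/3.
Numerically: ≈ 177.3333.
(This is only a lower bound; the true E[α(G)] may be larger.)

E[α(G)] ≥ 532/3 ≈ 177.3333.


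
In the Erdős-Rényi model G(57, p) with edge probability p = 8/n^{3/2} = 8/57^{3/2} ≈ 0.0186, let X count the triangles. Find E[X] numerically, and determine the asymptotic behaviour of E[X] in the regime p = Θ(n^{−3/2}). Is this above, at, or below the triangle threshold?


Number of potential triangles: C(57, 3) = 29260.
Each occurs with probability p³ ≈ (0.0186)³ ≈ 6.42441e-06.
By linearity: E[X] = C(57, 3)·p³ ≈ 29260 · 6.42441e-06 ≈ 0.188.
Since α = 3/2 > 1, p = c/n^{3/2} = o(1/n) is below the triangle threshold p ~ 1/n. Asymptotically E[X] ~ (c³/6)·n^{3(1−α)} = (8³/6)·n^{-1.5} → 0, so by Markov's inequality G has no triangles w.h.p.

E[X] ≈ 0.188; in regime p = Θ(1/n^{3/2}) E[X] tends to 0 (below the triangle threshold p ~ 1/n).


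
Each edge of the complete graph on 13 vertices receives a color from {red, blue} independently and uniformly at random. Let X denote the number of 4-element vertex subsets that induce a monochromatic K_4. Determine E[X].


Let X = Σ_S X_S over the C(13, 4) = 715 subsets S of size 4, where X_S = 1 if the K_4 on S is monochromatic.
For a fixed S, the K_4 on S has C(4, 2) = 6 edges. P[all 6 edges red] = (1/2)^6, and likewise for blue, so P[monochromatic] = 2·(1/2)^6 = 2^{1 − 6} = 1/32.
By linearity of expectation: E[X] = C(13, 4) · 2^{1 − 6} = 715 · 1/32 = 715/32.
Numerically: E[X] ≈ 22.3438.

E[X] = C(13,4)·2^(1−C(4,2)) = 715/32 ≈ 22.3438.


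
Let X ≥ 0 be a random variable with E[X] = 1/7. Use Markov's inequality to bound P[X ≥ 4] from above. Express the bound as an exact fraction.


μ = E[X] = 1/7, a = 4.
Markov: P[X ≥ 4] ≤ μ/a = (1/7)/4 = 1/28.
Numerically: ≈ 0.0357.
(Since a = 4 > μ = 0.1429, the bound 1/28 is < 1 and informative.)

P[X ≥ 4] ≤ 1/28 ≈ 0.0357.


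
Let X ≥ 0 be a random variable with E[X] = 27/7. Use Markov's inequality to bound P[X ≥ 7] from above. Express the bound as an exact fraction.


μ = E[X] = 27/7, a = 7.
Markov: P[X ≥ 7] ≤ μ/a = (27/7)/7 = 27/49.
Numerically: ≈ 0.551020.
(Since a = 7 > μ = 3.857143, the bound 27/49 is < 1 and informative.)

P[X ≥ 7] ≤ 27/49 ≈ 0.551020.
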